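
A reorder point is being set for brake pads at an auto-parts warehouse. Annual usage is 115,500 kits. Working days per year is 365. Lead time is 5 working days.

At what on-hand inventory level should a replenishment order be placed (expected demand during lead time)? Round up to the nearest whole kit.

1,583 kits

Daily demand d = 115,500 / 365 = 316.438 kits/day
Demand during lead time = 316.438 × 5 = 1,582.19
Reorder point = 1,582.19 → round up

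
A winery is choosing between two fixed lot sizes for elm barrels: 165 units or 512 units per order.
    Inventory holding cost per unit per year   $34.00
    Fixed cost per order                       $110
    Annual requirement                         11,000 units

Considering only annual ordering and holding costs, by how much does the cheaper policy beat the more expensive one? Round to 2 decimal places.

$928.95

Annual cost at Q: ordering D·S/Q plus holding Q·H/2.
TC(165) = (11,000/165)×110 + (165/2)×34 = $10,138.33
TC(512) = (11,000/512)×110 + (512/2)×34 = $11,067.28
Lots of 165 are cheaper by $928.95.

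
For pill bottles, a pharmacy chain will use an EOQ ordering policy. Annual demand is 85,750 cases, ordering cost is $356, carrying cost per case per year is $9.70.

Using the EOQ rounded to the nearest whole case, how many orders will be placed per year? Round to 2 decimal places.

34.18 orders per year

EOQ = √(2DS/H) = √(2 × 85,750 × 356 / 9.7)
    = √(6,294,226.80) ≈ 2,508.83 → Q = 2,509
N = D/Q = 85,750/2,509 ≈ 34.177 orders/yr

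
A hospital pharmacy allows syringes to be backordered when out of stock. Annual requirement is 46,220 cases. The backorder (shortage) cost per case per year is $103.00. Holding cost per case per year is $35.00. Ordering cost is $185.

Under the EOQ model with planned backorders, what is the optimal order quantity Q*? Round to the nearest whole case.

Basic EOQ = √(2·46,220·185/35) = 699.007
Backorder adjustment √((H+b)/b) = √((35+103)/103) = 1.1575
Q* = 699.007 × 1.1575 ≈ 809.10

809 cases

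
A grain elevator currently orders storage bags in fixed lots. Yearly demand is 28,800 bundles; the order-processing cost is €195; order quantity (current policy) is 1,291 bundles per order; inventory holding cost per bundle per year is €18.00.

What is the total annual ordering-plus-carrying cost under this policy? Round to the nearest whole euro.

Annual ordering cost = (D/Q)·S = (28,800/1,291) × 195 = €4,350.12
Annual holding cost  = (Q/2)·H = (1,291/2) × 18 = €11,619.00
Total = €4,350.12 + €11,619.00 = €15,969.12

€15,969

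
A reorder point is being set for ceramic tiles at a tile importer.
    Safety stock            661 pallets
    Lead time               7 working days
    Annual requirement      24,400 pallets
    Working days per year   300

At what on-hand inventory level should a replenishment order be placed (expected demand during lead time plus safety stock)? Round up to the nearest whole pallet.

1,231 pallets

Daily demand d = 24,400 / 300 = 81.333 pallets/day
Demand during lead time = 81.333 × 7 = 569.33
Reorder point = 569.33 + 661 = 1,230.33 → round up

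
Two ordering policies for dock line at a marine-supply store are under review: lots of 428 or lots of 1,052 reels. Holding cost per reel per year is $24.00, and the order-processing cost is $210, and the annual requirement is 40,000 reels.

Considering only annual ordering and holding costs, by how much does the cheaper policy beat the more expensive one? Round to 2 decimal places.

$4,153.38

TC(Q) = (D/Q)S + (Q/2)H
TC(428) = (40,000/428)×210 + (428/2)×24 = $24,762.17
TC(1,052) = (40,000/1,052)×210 + (1,052/2)×24 = $20,608.79
|ΔTC| = |$24,762.17 − $20,608.79| = $4,153.38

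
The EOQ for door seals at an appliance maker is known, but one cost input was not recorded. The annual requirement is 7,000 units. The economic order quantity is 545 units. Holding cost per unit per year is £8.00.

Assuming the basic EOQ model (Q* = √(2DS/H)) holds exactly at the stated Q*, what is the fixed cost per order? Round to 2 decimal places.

Since Q* = (2DS/H)^½, squaring gives Q*²·H = 2DS.
S = Q²H / (2D) = 545² × 8 / (2 × 7,000) = 169.7286

£169.73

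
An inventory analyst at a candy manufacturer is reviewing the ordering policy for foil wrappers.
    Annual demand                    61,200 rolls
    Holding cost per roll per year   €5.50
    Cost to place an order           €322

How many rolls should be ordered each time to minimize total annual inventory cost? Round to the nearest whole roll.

EOQ = √(2DS/H) = √(2 × 61,200 × 322 / 5.5)
    = √(7,165,963.64) ≈ 2,676.93

2,677 rolls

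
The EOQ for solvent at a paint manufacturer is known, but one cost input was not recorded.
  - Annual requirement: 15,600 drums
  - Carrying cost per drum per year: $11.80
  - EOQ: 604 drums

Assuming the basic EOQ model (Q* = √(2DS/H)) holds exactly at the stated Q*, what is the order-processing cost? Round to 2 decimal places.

$137.98

From Q* = √(2DS/H) ⇒ Q*² = 2DS/H.
S = Q²H / (2D) = 604² × 11.8 / (2 × 15,600) = 137.9753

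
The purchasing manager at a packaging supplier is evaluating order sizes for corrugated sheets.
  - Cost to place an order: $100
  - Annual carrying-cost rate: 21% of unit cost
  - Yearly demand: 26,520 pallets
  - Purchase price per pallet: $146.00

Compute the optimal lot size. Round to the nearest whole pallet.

H = i·C = 0.21 × $146 = $30.6600 per pallet-year
2DS/H = 2·26,520·100/30.66 = 172,994.13
EOQ = √172,994.13 ≈ 415.93

416 pallets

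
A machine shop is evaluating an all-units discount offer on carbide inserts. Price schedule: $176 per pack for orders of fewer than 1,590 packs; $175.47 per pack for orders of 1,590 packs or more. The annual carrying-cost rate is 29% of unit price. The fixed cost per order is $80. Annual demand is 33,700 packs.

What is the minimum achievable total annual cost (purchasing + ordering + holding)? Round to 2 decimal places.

H₁ = 29%×$176 = $51.0400;  H₂ = 29%×$175.47 = $50.8863
EOQ₁ = √(2×33,700×80/51.0400) = 325.03  (< 1,590, feasible at tier 1)
EOQ₂ = √(2×33,700×80/50.8863) = 325.52  (< 1,590 → use Q = 1,590 at tier-2 price)
TC(tier 1 (EOQ₁), Q≈325.0) = $5,947,789.38
TC(tier 2, Q≈1,590.0) = $5,955,489.21
Minimum at tier 1 (EOQ₁): $5,947,789.38

$5,947,789.38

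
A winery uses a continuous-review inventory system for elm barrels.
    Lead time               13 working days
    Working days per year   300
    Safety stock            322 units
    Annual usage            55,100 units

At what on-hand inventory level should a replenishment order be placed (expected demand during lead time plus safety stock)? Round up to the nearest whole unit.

2,710 units

Daily demand d = 55,100 / 300 = 183.667 units/day
Demand during lead time = 183.667 × 13 = 2,387.67
Reorder point = 2,387.67 + 322 = 2,709.67 → round up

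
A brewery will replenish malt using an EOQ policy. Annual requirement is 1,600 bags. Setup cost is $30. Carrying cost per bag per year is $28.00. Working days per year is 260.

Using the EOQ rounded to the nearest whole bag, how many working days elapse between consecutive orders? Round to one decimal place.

EOQ = √(2DS/H) = √(2 × 1,600 × 30 / 28)
    = √(3,428.57) ≈ 58.55 → Q = 59 bags
T = Q/D × 260 days = 59/1,600 × 260 = 9.588 days

9.6 days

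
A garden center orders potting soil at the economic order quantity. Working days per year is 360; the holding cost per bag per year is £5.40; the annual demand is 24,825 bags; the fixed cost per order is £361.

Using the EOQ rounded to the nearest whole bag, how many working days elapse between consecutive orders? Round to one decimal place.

26.4 days

Optimal lot size Q* = (2 × 24,825 × £361 / £5.4)^½ ≈ 1,821.87 → Q = 1,822 bags
Cycle time = (working days × Q)/D = (360 × 1,822) / 24,825 = 26.422 days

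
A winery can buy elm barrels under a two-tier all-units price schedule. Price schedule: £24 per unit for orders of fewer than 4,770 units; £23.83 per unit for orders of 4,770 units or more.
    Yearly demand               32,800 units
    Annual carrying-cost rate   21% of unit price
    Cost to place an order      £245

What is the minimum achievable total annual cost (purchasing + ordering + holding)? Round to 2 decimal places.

£795,243.95

H₁ = 21%×£24 = £5.0400;  H₂ = 21%×£23.83 = £5.0043
EOQ₁ = √(2×32,800×245/5.0400) = 1,785.75  (< 4,770, feasible at tier 1)
EOQ₂ = √(2×32,800×245/5.0043) = 1,792.10  (< 4,770 → use Q = 4,770 at tier-2 price)
TC(tier 1 (EOQ₁), Q≈1,785.7) = £796,200.16
TC(tier 2, Q≈4,770.0) = £795,243.95
Minimum at tier 2: £795,243.95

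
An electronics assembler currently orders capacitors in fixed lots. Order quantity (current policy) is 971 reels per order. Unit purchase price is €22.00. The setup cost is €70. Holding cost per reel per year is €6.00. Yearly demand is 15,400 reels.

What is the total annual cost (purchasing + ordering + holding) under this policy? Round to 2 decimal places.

€342,823.20

Ordering: D/Q × S = 15,400/971 × €70 = €1,110.20
Holding:  Q/2 × H = 971/2 × €6 = €2,913.00
Purchase cost = D·C = 15,400 × 22 = €338,800.00
Total = €1,110.20 + €2,913.00 + €338,800.00 = €342,823.20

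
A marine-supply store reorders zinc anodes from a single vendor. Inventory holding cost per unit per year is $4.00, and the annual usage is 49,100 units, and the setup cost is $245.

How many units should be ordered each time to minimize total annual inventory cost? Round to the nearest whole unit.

Q* = √(2·D·S / H) = √(2·49,100·245 / 4) = √6,014,750.0 ≈ 2,452.50

2,452 units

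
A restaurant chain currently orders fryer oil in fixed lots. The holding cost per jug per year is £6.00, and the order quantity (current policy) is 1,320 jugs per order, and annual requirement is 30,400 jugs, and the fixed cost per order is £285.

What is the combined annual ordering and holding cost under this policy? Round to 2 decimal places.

Annual ordering cost = (D/Q)·S = (30,400/1,320) × 285 = £6,563.64
Annual holding cost  = (Q/2)·H = (1,320/2) × 6 = £3,960.00
Total = £6,563.64 + £3,960.00 = £10,523.64

£10,523.64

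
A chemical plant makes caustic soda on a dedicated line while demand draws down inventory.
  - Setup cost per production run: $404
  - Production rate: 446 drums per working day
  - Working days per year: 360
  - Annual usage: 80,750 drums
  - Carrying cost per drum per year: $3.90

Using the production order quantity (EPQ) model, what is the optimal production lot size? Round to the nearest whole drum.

5,801 drums

Daily demand d = 80,750/360 = 224.306; p = 446; 1 − d/p = 0.49707
EPQ = √(2DS / (H(1 − d/p)))
    = √(2 × 80,750 × 404 / (3.9 × 0.49707)) ≈ 5,801.42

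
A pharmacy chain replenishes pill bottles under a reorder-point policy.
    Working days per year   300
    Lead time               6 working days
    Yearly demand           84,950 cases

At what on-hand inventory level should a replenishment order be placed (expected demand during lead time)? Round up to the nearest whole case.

1,699 cases

Daily demand d = 84,950 / 300 = 283.167 cases/day
Demand during lead time = 283.167 × 6 = 1,699.00
Reorder point = 1,699.00 → round up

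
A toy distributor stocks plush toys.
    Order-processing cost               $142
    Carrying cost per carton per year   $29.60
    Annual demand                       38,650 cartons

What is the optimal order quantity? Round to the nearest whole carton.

EOQ = √(2DS/H) = √(2 × 38,650 × 142 / 29.6)
    = √(370,831.08) ≈ 608.96

609 cartons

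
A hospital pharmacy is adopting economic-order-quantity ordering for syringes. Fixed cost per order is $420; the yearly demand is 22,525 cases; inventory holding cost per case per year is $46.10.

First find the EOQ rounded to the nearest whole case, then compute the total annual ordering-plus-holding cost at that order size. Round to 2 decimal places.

EOQ = √(2DS/H) = √(2 × 22,525 × 420 / 46.1)
    = √(410,433.84) ≈ 640.65 → Q = 641 cases
Orders/yr = 22,525/641 = 35.140; ordering cost = 35.140 × $420 = $14,758.97
Average inventory = 641/2 = 320.5; holding cost = 320.5 × $46.1 = $14,775.05
Total = $14,758.97 + $14,775.05 = $29,534.02

$29,534.02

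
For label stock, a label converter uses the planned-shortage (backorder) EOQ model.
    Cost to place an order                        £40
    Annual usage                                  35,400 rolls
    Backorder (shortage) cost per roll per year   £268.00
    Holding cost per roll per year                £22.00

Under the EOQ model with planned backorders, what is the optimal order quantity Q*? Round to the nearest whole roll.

373 rolls

Q* = √(2DS/H) · √((H + b)/b)
   = √(2 × 35,400 × 40 / 22) · √((22 + 268) / 268)
   = 358.786 × 1.0402 ≈ 373.22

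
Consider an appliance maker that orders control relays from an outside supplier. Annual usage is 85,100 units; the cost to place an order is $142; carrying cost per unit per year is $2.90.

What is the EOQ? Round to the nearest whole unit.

Q* = √(2·D·S / H) = √(2·85,100·142 / 2.9) = √8,333,931.0 ≈ 2,886.85

2,887 units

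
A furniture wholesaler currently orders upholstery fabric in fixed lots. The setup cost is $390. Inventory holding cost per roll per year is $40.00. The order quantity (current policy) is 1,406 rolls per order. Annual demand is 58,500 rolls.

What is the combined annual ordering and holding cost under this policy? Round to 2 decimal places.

Ordering: D/Q × S = 58,500/1,406 × $390 = $16,226.88
Holding:  Q/2 × H = 1,406/2 × $40 = $28,120.00
Total = $16,226.88 + $28,120.00 = $44,346.88

$44,346.88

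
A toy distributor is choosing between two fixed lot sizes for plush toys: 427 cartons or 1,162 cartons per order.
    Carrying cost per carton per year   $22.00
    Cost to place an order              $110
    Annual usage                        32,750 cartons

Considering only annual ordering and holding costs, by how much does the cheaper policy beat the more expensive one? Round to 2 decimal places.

$2,748.49

TC(Q) = (D/Q)S + (Q/2)H
TC(427) = (32,750/427)×110 + (427/2)×22 = $13,133.77
TC(1,162) = (32,750/1,162)×110 + (1,162/2)×22 = $15,882.26
|ΔTC| = |$13,133.77 − $15,882.26| = $2,748.49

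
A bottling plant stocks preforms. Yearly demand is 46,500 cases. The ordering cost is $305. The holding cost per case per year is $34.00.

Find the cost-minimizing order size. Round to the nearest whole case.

913 cases

Optimal lot size Q* = (2 × 46,500 × $305 / $34)^½ ≈ 913.38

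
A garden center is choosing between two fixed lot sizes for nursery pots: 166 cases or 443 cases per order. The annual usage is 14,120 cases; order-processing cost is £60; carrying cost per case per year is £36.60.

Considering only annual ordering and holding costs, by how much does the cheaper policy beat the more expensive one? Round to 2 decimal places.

£1,877.90

TC(Q) = (D/Q)S + (Q/2)H
TC(166) = (14,120/166)×60 + (166/2)×36.6 = £8,141.41
TC(443) = (14,120/443)×60 + (443/2)×36.6 = £10,019.32
Cheaper: Q = 166.  Difference = £1,877.90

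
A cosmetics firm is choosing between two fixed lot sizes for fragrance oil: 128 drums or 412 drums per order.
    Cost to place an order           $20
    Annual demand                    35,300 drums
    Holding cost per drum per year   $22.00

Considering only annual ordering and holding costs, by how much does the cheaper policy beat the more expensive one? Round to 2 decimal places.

Annual cost at Q: ordering D·S/Q plus holding Q·H/2.
TC(128) = (35,300/128)×20 + (128/2)×22 = $6,923.62
TC(412) = (35,300/412)×20 + (412/2)×22 = $6,245.59
|ΔTC| = |$6,923.62 − $6,245.59| = $678.03

$678.03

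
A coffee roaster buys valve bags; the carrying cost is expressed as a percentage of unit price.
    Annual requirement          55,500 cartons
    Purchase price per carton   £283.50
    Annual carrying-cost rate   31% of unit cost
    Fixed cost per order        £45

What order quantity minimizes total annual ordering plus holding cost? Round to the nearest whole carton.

H = i·C = 0.31 × £283.5 = £87.8850 per carton-year
2DS/H = 2·55,500·45/87.885 = 56,835.64
EOQ = √56,835.64 ≈ 238.40

238 cartons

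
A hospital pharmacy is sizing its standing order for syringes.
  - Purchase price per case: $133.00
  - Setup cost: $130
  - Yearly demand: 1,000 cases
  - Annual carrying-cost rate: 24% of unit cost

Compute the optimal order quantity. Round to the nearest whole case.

90 cases

H = i·C = 0.24 × $133 = $31.9200 per case-year
Optimal lot size Q* = (2 × 1,000 × $130 / $31.92)^½ ≈ 90.25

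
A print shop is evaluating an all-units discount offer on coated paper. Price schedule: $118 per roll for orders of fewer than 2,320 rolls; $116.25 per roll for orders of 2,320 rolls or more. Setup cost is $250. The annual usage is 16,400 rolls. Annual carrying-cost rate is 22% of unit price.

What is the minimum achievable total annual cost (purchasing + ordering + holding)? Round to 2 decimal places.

H₁ = 22%×$118 = $25.9600;  H₂ = 22%×$116.25 = $25.5750
EOQ₁ = √(2×16,400×250/25.9600) = 562.02  (< 2,320, feasible at tier 1)
EOQ₂ = √(2×16,400×250/25.5750) = 566.24  (< 2,320 → use Q = 2,320 at tier-2 price)
TC(tier 1 (EOQ₁), Q≈562.0) = $1,949,790.13
TC(tier 2, Q≈2,320.0) = $1,937,934.24
Minimum at tier 2: $1,937,934.24

$1,937,934.24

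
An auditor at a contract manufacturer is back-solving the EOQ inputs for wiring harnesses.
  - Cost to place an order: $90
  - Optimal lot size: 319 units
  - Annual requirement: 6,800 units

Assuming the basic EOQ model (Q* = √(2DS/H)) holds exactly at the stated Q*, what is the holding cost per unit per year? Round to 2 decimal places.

Since Q* = (2DS/H)^½, squaring gives Q*²·H = 2DS.
H = 2DS / Q² = 2 × 6,800 × 90 / 319² = 12.0282

$12.03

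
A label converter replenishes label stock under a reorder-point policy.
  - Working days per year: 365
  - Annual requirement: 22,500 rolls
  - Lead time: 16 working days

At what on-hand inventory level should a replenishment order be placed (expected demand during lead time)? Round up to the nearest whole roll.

Daily demand d = 22,500 / 365 = 61.644 rolls/day
Demand during lead time = 61.644 × 16 = 986.30
Reorder point = 986.30 → round up

987 rolls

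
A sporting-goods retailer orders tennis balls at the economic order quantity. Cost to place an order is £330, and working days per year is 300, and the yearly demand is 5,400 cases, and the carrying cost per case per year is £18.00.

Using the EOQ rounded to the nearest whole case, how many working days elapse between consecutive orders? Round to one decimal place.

24.7 days

EOQ = √(2DS/H) = √(2 × 5,400 × 330 / 18)
    = √(198,000.00) ≈ 444.97 → Q = 445 cases
T = Q/D × 300 days = 445/5,400 × 300 = 24.722 days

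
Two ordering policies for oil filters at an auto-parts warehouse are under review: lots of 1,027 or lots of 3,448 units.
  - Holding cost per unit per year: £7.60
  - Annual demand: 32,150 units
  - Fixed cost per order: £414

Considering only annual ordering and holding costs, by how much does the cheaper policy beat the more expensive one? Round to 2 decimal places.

£99.86

For each Q, cost = (D/Q)·S + (Q/2)·H.
TC(1,027) = (32,150/1,027)×414 + (1,027/2)×7.6 = £16,862.78
TC(3,448) = (32,150/3,448)×414 + (3,448/2)×7.6 = £16,962.64
|ΔTC| = |£16,862.78 − £16,962.64| = £99.86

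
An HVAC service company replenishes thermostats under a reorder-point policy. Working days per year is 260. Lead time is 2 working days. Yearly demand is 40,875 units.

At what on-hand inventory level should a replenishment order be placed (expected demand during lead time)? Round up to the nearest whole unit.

315 units

Daily demand d = 40,875 / 260 = 157.212 units/day
Demand during lead time = 157.212 × 2 = 314.42
Reorder point = 314.42 → round up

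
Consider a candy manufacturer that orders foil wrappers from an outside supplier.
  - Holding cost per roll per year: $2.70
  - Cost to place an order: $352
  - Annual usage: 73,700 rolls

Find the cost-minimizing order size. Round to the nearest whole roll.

4,384 rolls

2DS/H = 2·73,700·352/2.7 = 19,216,592.59
EOQ = √19,216,592.59 ≈ 4,383.67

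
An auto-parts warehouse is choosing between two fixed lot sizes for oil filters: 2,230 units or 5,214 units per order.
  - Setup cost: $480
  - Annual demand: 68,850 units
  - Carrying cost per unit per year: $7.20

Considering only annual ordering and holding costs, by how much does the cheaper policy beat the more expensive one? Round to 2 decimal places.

$2,260.99

TC(Q) = (D/Q)S + (Q/2)H
TC(2,230) = (68,850/2,230)×480 + (2,230/2)×7.2 = $22,847.73
TC(5,214) = (68,850/5,214)×480 + (5,214/2)×7.2 = $25,108.72
|ΔTC| = |$22,847.73 − $25,108.72| = $2,260.99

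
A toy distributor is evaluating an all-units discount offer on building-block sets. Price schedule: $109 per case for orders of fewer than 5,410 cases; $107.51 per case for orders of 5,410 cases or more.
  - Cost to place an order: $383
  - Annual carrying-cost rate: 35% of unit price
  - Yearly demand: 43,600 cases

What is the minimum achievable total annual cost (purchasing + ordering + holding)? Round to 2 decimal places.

$4,788,094.80

H₁ = 35%×$109 = $38.1500;  H₂ = 35%×$107.51 = $37.6285
EOQ₁ = √(2×43,600×383/38.1500) = 935.64  (< 5,410, feasible at tier 1)
EOQ₂ = √(2×43,600×383/37.6285) = 942.10  (< 5,410 → use Q = 5,410 at tier-2 price)
TC(tier 1 (EOQ₁), Q≈935.6) = $4,788,094.80
TC(tier 2, Q≈5,410.0) = $4,792,307.75
Minimum at tier 1 (EOQ₁): $4,788,094.80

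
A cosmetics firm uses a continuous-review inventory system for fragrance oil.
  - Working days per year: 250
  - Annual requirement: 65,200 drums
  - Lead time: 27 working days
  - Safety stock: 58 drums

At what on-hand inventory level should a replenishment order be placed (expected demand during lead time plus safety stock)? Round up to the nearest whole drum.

7,100 drums

Daily demand d = 65,200 / 250 = 260.800 drums/day
Demand during lead time = 260.800 × 27 = 7,041.60
Reorder point = 7,041.60 + 58 = 7,099.60 → round up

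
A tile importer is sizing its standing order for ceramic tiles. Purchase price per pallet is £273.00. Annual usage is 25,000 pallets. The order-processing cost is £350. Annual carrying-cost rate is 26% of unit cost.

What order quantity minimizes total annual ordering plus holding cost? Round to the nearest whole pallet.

497 pallets

Carrying cost H = £273 × 26% = £70.9800/pallet/yr
Q* = √(2·D·S / H) = √(2·25,000·350 / 70.98) = √246,548.3 ≈ 496.54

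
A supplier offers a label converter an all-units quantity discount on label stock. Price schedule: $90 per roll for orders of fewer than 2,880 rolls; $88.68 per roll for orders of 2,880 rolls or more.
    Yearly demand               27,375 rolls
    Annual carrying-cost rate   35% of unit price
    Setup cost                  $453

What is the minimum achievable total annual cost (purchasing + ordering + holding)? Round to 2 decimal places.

H₁ = 35%×$90 = $31.5000;  H₂ = 35%×$88.68 = $31.0380
EOQ₁ = √(2×27,375×453/31.5000) = 887.33  (< 2,880, feasible at tier 1)
EOQ₂ = √(2×27,375×453/31.0380) = 893.91  (< 2,880 → use Q = 2,880 at tier-2 price)
TC(tier 1 (EOQ₁), Q≈887.3) = $2,491,700.94
TC(tier 2, Q≈2,880.0) = $2,476,615.58
Minimum at tier 2: $2,476,615.58

$2,476,615.58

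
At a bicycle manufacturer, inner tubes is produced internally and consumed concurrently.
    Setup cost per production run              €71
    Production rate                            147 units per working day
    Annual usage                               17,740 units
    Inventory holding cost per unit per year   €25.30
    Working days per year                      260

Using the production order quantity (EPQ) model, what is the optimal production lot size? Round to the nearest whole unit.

d = 17,740/260 = 68.2308 units/day;  effective holding cost H(1 − d/p) = 25.3·(1 − 68.2308/147) = 13.55688
Q* = √(2DS / H_eff) = √(2·17,740·71 / 13.55688) ≈ 431.06

431 units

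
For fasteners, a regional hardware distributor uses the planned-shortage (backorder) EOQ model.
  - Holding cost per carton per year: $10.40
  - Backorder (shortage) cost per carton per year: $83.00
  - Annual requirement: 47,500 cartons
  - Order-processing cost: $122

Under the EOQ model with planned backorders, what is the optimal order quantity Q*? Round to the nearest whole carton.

Basic EOQ = √(2·47,500·122/10.4) = 1,055.662
Backorder adjustment √((H+b)/b) = √((10.4+83)/83) = 1.0608
Q* = 1,055.662 × 1.0608 ≈ 1,119.85

1,120 cartons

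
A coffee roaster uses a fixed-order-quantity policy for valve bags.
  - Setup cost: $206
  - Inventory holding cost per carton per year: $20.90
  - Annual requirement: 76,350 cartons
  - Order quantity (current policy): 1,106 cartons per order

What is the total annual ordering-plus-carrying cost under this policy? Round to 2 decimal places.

$25,778.41

Ordering: D/Q × S = 76,350/1,106 × $206 = $14,220.71
Holding:  Q/2 × H = 1,106/2 × $20.9 = $11,557.70
Total = $14,220.71 + $11,557.70 = $25,778.41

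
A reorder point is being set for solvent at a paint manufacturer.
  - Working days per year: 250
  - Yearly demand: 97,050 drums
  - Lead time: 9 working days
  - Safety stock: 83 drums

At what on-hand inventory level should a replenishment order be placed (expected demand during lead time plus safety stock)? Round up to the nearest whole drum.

Daily demand d = 97,050 / 250 = 388.200 drums/day
Demand during lead time = 388.200 × 9 = 3,493.80
Reorder point = 3,493.80 + 83 = 3,576.80 → round up

3,577 drums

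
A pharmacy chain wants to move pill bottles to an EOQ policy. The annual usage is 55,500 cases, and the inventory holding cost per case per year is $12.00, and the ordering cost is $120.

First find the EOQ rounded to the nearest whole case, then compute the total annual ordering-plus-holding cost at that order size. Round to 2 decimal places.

$12,642.79

EOQ = √(2DS/H) = √(2 × 55,500 × 120 / 12)
    = √(1,110,000.00) ≈ 1,053.57 → Q = 1,054 cases
Ordering: D/Q × S = 55,500/1,054 × $120 = $6,318.79
Holding:  Q/2 × H = 1,054/2 × $12 = $6,324.00
Total = $6,318.79 + $6,324.00 = $12,642.79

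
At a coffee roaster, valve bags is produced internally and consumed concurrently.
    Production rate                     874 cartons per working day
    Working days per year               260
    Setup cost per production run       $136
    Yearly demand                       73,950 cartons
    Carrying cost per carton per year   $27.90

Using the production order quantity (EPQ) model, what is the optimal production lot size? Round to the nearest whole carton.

Daily demand d = 73,950/260 = 284.423; p = 874; 1 − d/p = 0.67457
EPQ = √(2DS / (H(1 − d/p)))
    = √(2 × 73,950 × 136 / (27.9 × 0.67457)) ≈ 1,033.80

1,034 cartons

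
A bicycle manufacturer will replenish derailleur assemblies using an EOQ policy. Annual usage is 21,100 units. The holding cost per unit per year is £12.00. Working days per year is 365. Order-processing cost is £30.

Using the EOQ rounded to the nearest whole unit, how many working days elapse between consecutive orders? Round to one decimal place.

EOQ = √(2DS/H) = √(2 × 21,100 × 30 / 12)
    = √(105,500.00) ≈ 324.81 → Q = 325 units
T = Q/D × 365 days = 325/21,100 × 365 = 5.622 days

5.6 days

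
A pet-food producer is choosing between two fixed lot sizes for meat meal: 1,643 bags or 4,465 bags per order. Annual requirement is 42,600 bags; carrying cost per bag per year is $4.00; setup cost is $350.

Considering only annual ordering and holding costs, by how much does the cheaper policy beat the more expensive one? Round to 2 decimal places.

TC(Q) = (D/Q)S + (Q/2)H
TC(1,643) = (42,600/1,643)×350 + (1,643/2)×4 = $12,360.86
TC(4,465) = (42,600/4,465)×350 + (4,465/2)×4 = $12,269.31
Lots of 4,465 are cheaper by $91.56.

$91.56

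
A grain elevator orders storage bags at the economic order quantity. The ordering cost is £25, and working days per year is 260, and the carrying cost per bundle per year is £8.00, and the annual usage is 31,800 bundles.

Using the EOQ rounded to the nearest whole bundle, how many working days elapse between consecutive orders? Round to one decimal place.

3.6 days

EOQ = √(2DS/H) = √(2 × 31,800 × 25 / 8)
    = √(198,750.00) ≈ 445.81 → Q = 446 bundles
Days between orders = 260 / (D/Q) = 260 / 71.300 ≈ 3.647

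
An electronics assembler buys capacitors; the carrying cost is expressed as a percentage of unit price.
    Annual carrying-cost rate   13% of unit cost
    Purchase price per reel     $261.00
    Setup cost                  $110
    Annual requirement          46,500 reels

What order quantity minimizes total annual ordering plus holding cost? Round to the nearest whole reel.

Carrying cost H = $261 × 13% = $33.9300/reel/yr
2DS/H = 2·46,500·110/33.93 = 301,503.09
EOQ = √301,503.09 ≈ 549.09

549 reels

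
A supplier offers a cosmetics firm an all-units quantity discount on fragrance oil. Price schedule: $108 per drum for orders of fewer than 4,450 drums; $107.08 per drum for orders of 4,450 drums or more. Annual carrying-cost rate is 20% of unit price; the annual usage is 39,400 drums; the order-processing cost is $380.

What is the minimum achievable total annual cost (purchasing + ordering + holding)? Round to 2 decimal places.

$4,269,967.09

H₁ = 20%×$108 = $21.6000;  H₂ = 20%×$107.08 = $21.4160
EOQ₁ = √(2×39,400×380/21.6000) = 1,177.41  (< 4,450, feasible at tier 1)
EOQ₂ = √(2×39,400×380/21.4160) = 1,182.46  (< 4,450 → use Q = 4,450 at tier-2 price)
TC(tier 1 (EOQ₁), Q≈1,177.4) = $4,280,632.07
TC(tier 2, Q≈4,450.0) = $4,269,967.09
Minimum at tier 2: $4,269,967.09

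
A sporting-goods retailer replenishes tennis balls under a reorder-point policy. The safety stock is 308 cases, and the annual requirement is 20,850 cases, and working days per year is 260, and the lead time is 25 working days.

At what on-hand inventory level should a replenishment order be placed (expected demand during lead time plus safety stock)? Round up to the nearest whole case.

2,313 cases

Daily demand d = 20,850 / 260 = 80.192 cases/day
Demand during lead time = 80.192 × 25 = 2,004.81
Reorder point = 2,004.81 + 308 = 2,312.81 → round up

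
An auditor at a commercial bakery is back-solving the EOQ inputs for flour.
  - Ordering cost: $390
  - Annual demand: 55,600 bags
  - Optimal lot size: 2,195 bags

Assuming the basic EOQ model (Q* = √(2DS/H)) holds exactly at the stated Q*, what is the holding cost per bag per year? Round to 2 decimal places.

$9.00

From Q* = √(2DS/H) ⇒ Q*² = 2DS/H.
H = 2DS / Q² = 2 × 55,600 × 390 / 2,195² = 9.0012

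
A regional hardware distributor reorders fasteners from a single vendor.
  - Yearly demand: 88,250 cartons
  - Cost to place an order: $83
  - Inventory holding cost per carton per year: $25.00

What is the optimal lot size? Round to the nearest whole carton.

EOQ = √(2DS/H) = √(2 × 88,250 × 83 / 25)
    = √(585,980.00) ≈ 765.49

765 cartons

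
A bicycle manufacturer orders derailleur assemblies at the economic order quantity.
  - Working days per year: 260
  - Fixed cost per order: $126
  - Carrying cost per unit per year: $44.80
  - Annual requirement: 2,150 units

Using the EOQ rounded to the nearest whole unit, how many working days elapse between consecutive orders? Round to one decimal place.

EOQ = √(2DS/H) = √(2 × 2,150 × 126 / 44.8)
    = √(12,093.75) ≈ 109.97 → Q = 110 units
T = Q/D × 260 days = 110/2,150 × 260 = 13.302 days

13.3 days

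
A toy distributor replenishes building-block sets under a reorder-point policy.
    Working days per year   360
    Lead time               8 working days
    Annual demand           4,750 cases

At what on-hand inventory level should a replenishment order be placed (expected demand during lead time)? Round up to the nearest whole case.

106 cases

Daily demand d = 4,750 / 360 = 13.194 cases/day
Demand during lead time = 13.194 × 8 = 105.56
Reorder point = 105.56 → round up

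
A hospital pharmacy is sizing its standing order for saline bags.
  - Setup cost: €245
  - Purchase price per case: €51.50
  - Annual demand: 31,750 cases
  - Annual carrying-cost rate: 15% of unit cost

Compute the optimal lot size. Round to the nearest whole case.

1,419 cases

H = i·C = 0.15 × €51.5 = €7.7250 per case-year
2DS/H = 2·31,750·245/7.725 = 2,013,915.86
EOQ = √2,013,915.86 ≈ 1,419.13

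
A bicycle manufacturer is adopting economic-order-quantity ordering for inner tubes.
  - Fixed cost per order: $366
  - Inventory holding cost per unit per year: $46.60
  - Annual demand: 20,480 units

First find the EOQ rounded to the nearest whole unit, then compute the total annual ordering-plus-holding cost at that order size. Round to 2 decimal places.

Optimal lot size Q* = (2 × 20,480 × $366 / $46.6)^½ ≈ 567.19 → Q = 567 units
Ordering: D/Q × S = 20,480/567 × $366 = $13,219.89
Holding:  Q/2 × H = 567/2 × $46.6 = $13,211.10
Total = $13,219.89 + $13,211.10 = $26,430.99

$26,430.99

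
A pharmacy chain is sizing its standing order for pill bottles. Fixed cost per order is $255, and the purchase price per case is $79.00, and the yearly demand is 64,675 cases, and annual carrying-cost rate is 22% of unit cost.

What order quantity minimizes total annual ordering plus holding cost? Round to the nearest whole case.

1,378 cases

Carrying cost H = $79 × 22% = $17.3800/case/yr
EOQ = √(2DS/H) = √(2 × 64,675 × 255 / 17.38)
    = √(1,897,827.96) ≈ 1,377.62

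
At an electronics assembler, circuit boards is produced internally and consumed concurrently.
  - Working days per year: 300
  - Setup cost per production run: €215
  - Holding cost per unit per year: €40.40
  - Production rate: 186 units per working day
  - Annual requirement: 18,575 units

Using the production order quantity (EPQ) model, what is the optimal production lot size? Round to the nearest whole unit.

544 units

Daily demand d = 18,575/300 = 61.917; p = 186; 1 − d/p = 0.66711
EPQ = √(2DS / (H(1 − d/p)))
    = √(2 × 18,575 × 215 / (40.4 × 0.66711)) ≈ 544.39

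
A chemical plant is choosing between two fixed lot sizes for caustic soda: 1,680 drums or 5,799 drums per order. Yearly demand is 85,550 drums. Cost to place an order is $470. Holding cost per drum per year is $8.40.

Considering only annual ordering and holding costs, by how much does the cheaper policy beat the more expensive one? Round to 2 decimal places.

TC(Q) = (D/Q)S + (Q/2)H
TC(1,680) = (85,550/1,680)×470 + (1,680/2)×8.4 = $30,989.63
TC(5,799) = (85,550/5,799)×470 + (5,799/2)×8.4 = $31,289.50
Cheaper: Q = 1,680.  Difference = $299.86

$299.86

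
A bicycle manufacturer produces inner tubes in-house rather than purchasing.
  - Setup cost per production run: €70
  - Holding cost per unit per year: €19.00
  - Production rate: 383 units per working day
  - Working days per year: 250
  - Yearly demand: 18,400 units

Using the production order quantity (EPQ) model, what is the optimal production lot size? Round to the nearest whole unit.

d = 18,400/250 = 73.6000 units/day;  effective holding cost H(1 − d/p) = 19·(1 − 73.6000/383) = 15.34883
Q* = √(2DS / H_eff) = √(2·18,400·70 / 15.34883) ≈ 409.67

410 units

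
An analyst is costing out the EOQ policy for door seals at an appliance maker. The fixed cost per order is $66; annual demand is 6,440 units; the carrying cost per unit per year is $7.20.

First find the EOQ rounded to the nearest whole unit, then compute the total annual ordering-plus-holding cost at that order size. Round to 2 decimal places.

Q* = √(2·D·S / H) = √(2·6,440·66 / 7.2) = √118,066.7 ≈ 343.61 → Q = 344 units
Annual ordering cost = (D/Q)·S = (6,440/344) × 66 = $1,235.58
Annual holding cost  = (Q/2)·H = (344/2) × 7.2 = $1,238.40
Total = $1,235.58 + $1,238.40 = $2,473.98

$2,473.98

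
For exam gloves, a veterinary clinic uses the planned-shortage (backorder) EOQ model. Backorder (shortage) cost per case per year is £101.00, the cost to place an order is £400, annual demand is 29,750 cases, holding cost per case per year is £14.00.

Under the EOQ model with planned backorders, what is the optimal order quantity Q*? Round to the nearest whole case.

1,391 cases

Basic EOQ = √(2·29,750·400/14) = 1,303.840
Backorder adjustment √((H+b)/b) = √((14+101)/101) = 1.0671
Q* = 1,303.840 × 1.0671 ≈ 1,391.27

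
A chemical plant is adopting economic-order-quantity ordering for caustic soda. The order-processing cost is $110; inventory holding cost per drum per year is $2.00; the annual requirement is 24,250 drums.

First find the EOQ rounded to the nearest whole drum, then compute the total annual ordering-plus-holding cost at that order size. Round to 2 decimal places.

$3,266.50

2DS/H = 2·24,250·110/2 = 2,667,500.00
EOQ = √2,667,500.00 ≈ 1,633.25 → Q = 1,633 drums
Orders/yr = 24,250/1,633 = 14.850; ordering cost = 14.850 × $110 = $1,633.50
Average inventory = 1,633/2 = 816.5; holding cost = 816.5 × $2 = $1,633.00
Total = $1,633.50 + $1,633.00 = $3,266.50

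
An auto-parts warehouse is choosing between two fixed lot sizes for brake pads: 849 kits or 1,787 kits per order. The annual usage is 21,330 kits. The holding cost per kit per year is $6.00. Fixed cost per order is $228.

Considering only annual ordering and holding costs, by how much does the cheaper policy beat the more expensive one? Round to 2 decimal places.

$192.74

For each Q, cost = (D/Q)·S + (Q/2)·H.
TC(849) = (21,330/849)×228 + (849/2)×6 = $8,275.20
TC(1,787) = (21,330/1,787)×228 + (1,787/2)×6 = $8,082.45
Cheaper: Q = 1,787.  Difference = $192.74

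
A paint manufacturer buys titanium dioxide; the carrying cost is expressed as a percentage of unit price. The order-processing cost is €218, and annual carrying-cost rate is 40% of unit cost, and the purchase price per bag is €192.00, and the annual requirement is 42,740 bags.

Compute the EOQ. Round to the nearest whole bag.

Holding cost per bag per year: H = 40% × €192 = €76.8000
Optimal lot size Q* = (2 × 42,740 × €218 / €76.8)^½ ≈ 492.58

493 bags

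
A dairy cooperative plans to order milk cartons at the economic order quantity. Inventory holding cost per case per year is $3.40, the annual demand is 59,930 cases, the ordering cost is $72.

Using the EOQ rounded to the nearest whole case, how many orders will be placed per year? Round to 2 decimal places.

37.62 orders per year

EOQ = √(2DS/H) = √(2 × 59,930 × 72 / 3.4)
    = √(2,538,211.76) ≈ 1,593.18 → Q = 1,593
N = D/Q = 59,930/1,593 ≈ 37.621 orders/yr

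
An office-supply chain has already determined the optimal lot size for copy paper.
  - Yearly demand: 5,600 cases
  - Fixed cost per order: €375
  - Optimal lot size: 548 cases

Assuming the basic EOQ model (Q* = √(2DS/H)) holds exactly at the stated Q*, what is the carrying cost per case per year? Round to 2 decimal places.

€13.99

Since Q* = (2DS/H)^½, squaring gives Q*²·H = 2DS.
H = 2DS / Q² = 2 × 5,600 × 375 / 548² = 13.9858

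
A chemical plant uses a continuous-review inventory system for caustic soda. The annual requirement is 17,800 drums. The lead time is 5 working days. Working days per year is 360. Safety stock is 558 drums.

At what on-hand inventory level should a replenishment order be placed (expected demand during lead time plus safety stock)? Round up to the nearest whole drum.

Daily demand d = 17,800 / 360 = 49.444 drums/day
Demand during lead time = 49.444 × 5 = 247.22
Reorder point = 247.22 + 558 = 805.22 → round up

806 drums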